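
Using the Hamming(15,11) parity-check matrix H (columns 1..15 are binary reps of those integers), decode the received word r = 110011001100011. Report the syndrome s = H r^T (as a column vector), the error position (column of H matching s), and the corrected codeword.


s = (0, 0, 1, 0)^T, error position = 2, corrected codeword c = 100011001100011

Compute s = H r^T mod 2 one row at a time:
  s_1 = 0 + 1 + 1 + 0 + 0 + 0 + 1 + 1 = 4 ≡ 0 (mod 2).
  s_2 = 0 + 1 + 1 + 0 + 0 + 0 + 1 + 1 = 4 ≡ 0 (mod 2).
  s_3 = 1 + 0 + 1 + 0 + 1 + 0 + 1 + 1 = 5 ≡ 1 (mod 2).
  s_4 = 1 + 0 + 1 + 0 + 1 + 0 + 0 + 1 = 4 ≡ 0 (mod 2).
s = (0, 0, 1, 0)^T — this equals column 2 of H (binary 0010), so error is at position 2.
Correct: flip bit 2 of r = 110011001100011 to get c = 100011001100011.


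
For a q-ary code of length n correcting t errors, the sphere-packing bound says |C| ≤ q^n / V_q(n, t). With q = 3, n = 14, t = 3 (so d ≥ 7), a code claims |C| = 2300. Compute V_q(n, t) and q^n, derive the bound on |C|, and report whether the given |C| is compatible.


V_q(n, t) = 3305, q^n = 4782969, Hamming bound = 1447, |C| = 2300 > bound (violated).

Step 1: Compute V_q(n, t) = Σ_{j=0}^3 C(n, j) (q−1)^j.
  j = 0: C(14,0)·(2)^0 = 1·1 = 1.
  j = 1: C(14,1)·(2)^1 = 14·2 = 28.
  j = 2: C(14,2)·(2)^2 = 91·4 = 364.
  j = 3: C(14,3)·(2)^3 = 364·8 = 2912.
  V_q(n, t) = 1 + 28 + 364 + 2912 = 3305.
Step 2: q^n = 3^14 = 4782969.
Step 3: Hamming bound ⌊q^n / V_q(n,t)⌋ = ⌊4782969/3305⌋ = 1447.
Step 4: Compare |C| = 2300 to 1447: violated.
The claimed |C| lies above the Hamming bound, so no 3-ary code of length 14 with d ≥ 7 can have 2300 codewords.


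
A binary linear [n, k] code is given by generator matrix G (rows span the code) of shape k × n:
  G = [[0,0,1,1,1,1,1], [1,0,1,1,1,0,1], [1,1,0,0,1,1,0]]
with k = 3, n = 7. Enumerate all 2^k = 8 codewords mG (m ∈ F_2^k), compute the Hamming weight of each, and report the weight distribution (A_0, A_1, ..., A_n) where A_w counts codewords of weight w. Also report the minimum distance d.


Weight distribution: A_0 = 1, A_2 = 2, A_4 = 1, A_5 = 4. Minimum distance d = 2.

Enumerate all 2^3 = 8 messages m ∈ F_2^3.
For each, compute codeword c = mG in F_2^7, then tally its weight.
  m = 000 → c = 0000000, weight = 0.
  m = 100 → c = 0011111, weight = 5.
  m = 010 → c = 1011101, weight = 5.
  m = 110 → c = 1000010, weight = 2.
  m = 001 → c = 1100110, weight = 4.
  m = 101 → c = 1111001, weight = 5.
  m = 011 → c = 0111011, weight = 5.
  m = 111 → c = 0100100, weight = 2.
Tally weights:
  weight 0: 1 codewords.
  weight 2: 2 codewords.
  weight 4: 1 codewords.
  weight 5: 4 codewords.
Minimum distance d = smallest w > 0 with A_w > 0 = 2.
Sanity: Σ A_w = 8 = 2^3 = 8 ✓.


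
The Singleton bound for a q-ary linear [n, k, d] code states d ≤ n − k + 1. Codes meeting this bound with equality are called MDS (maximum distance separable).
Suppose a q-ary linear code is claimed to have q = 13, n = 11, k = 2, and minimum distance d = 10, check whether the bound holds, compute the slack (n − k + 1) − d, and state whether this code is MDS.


Singleton RHS = n − k + 1 = 10, slack = 0, bound satisfied, MDS.

Singleton bound: d ≤ n − k + 1.
Here n = 11, k = 2, so n − k + 1 = 10.
Given d = 10, check d ≤ 10: YES.
Slack = (n − k + 1) − d = 0.
The code is MDS (slack = 0).
Description: the claimed parameters are [11, 2, 10]_13; such a code would be MDS (meets Singleton bound).


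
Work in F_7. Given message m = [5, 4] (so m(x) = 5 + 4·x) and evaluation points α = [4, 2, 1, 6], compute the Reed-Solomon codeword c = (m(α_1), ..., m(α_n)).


c = [0, 6, 2, 1]

Message polynomial: m(x) = 5 + 4·x (mod 7).
For each evaluation point α_i, compute m(α_i) mod 7:
  α_1 = 4: Horner steps 4 → 0, so m(4) = 0.
  α_2 = 2: Horner steps 4 → 6, so m(2) = 6.
  α_3 = 1: Horner steps 4 → 2, so m(1) = 2.
  α_4 = 6: Horner steps 4 → 1, so m(6) = 1.
Codeword c = [0, 6, 2, 1] ∈ F_7^4.


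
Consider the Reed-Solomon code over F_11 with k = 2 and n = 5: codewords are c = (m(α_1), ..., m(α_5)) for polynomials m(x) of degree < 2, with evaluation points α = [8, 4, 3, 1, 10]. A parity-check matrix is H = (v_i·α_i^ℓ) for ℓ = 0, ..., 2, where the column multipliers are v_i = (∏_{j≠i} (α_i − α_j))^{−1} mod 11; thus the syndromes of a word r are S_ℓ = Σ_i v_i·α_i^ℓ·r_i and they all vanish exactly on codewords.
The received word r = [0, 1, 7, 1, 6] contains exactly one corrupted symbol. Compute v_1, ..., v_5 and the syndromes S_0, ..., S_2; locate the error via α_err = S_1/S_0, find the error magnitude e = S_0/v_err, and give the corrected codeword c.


S = (4, 5, 9), error at position 2, error magnitude e = 2, c = [0, 10, 7, 1, 6].

Step 1: column multipliers v_i = (∏_{j≠i}(α_i − α_j))^{−1} mod 11.
  i = 1 (α = 8): (8−4)(8−3)(8−1)(8−10) = 4·5·7·(−2) = −280 ≡ 6, so v_1 = 6^{−1} = 2 (mod 11).
  i = 2 (α = 4): (4−8)(4−3)(4−1)(4−10) = (−4)·1·3·(−6) = 72 ≡ 6, so v_2 = 6^{−1} = 2 (mod 11).
  i = 3 (α = 3): (3−8)(3−4)(3−1)(3−10) = (−5)·(−1)·2·(−7) = −70 ≡ 7, so v_3 = 7^{−1} = 8 (mod 11).
  i = 4 (α = 1): (1−8)(1−4)(1−3)(1−10) = (−7)·(−3)·(−2)·(−9) = 378 ≡ 4, so v_4 = 4^{−1} = 3 (mod 11).
  i = 5 (α = 10): (10−8)(10−4)(10−3)(10−1) = 2·6·7·9 = 756 ≡ 8, so v_5 = 8^{−1} = 7 (mod 11).
  v = [2, 2, 8, 3, 7].
Step 2: syndromes of r = [0, 1, 7, 1, 6] (all sums mod 11).
  S_0 = Σ v_i r_i = 2·0 + 2·1 + 8·7 + 3·1 + 7·6 = 103 ≡ 4.
  S_1 = Σ v_i α_i r_i = 2·8·0 + 2·4·1 + 8·3·7 + 3·1·1 + 7·10·6 = 599 ≡ 5.
  α_i^2 mod 11 = [9, 5, 9, 1, 1].
  S_2 = Σ v_i α_i^2 r_i = 2·9·0 + 2·5·1 + 8·9·7 + 3·1·1 + 7·1·6 = 559 ≡ 9.
  S = (4, 5, 9) ≠ 0, so r is not a codeword (an error is present).
Step 3: locate the error. For a single error e at position i, S_ℓ = v_i·e·α_i^ℓ, so α_err = S_1/S_0.
  S_0^{−1} = 4^{−1} = 3 (mod 11), so α_err = 5·3 = 15 ≡ 4 = α_2. Error position i = 2.
  Consistency check: S_2/S_1 = 9·9 = 81 ≡ 4 = α_err ✓ (single-error assumption holds).
Step 4: error magnitude e = S_0/v_2 = S_0·∏_{j≠2}(α_2 − α_j) = 4·6 = 24 ≡ 2 (mod 11).
Step 5: correct position 2: c_2 = r_2 − e = 1 − 2 ≡ 10 (mod 11). Hence c = [0, 10, 7, 1, 6].
  Check: interpolating c through the α_i gives m(x) = 9 + 3·x (degree < 2) with m(α_i) = c_i for every i, so c is indeed a codeword.


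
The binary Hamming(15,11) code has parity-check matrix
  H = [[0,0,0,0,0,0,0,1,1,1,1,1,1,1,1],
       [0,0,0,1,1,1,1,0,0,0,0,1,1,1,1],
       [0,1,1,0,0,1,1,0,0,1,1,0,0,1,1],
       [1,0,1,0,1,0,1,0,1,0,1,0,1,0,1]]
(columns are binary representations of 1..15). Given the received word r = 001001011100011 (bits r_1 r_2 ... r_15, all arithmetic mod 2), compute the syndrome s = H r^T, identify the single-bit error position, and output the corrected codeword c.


s = (1, 1, 1, 1)^T, error position = 15, corrected codeword c = 001001011100010

Compute s = H r^T mod 2 one row at a time:
  s_1 = 1 + 1 + 1 + 0 + 0 + 0 + 1 + 1 = 5 ≡ 1 (mod 2).
  s_2 = 0 + 0 + 1 + 0 + 0 + 0 + 1 + 1 = 3 ≡ 1 (mod 2).
  s_3 = 0 + 1 + 1 + 0 + 1 + 0 + 1 + 1 = 5 ≡ 1 (mod 2).
  s_4 = 0 + 1 + 0 + 0 + 1 + 0 + 0 + 1 = 3 ≡ 1 (mod 2).
s = (1, 1, 1, 1)^T — this equals column 15 of H (binary 1111), so error is at position 15.
Correct: flip bit 15 of r = 001001011100011 to get c = 001001011100010.


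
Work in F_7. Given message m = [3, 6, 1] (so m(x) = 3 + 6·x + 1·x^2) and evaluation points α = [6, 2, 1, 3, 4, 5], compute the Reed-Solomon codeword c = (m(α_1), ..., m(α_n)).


c = [5, 5, 3, 2, 1, 2]

Message polynomial: m(x) = 3 + 6·x + 1·x^2 (mod 7).
For each evaluation point α_i, compute m(α_i) mod 7:
  α_1 = 6: Horner steps 1 → 5 → 5, so m(6) = 5.
  α_2 = 2: Horner steps 1 → 1 → 5, so m(2) = 5.
  α_3 = 1: Horner steps 1 → 0 → 3, so m(1) = 3.
  α_4 = 3: Horner steps 1 → 2 → 2, so m(3) = 2.
  α_5 = 4: Horner steps 1 → 3 → 1, so m(4) = 1.
  α_6 = 5: Horner steps 1 → 4 → 2, so m(5) = 2.
Codeword c = [5, 5, 3, 2, 1, 2] ∈ F_7^6.


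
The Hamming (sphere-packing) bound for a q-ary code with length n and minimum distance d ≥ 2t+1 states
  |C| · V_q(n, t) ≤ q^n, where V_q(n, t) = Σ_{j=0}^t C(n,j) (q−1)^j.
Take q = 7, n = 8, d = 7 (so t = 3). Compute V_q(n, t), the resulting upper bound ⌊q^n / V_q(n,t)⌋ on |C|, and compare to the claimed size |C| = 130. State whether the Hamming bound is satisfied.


V_q(n, t) = 13153, q^n = 5764801, Hamming bound = 438, |C| = 130 ≤ bound (satisfied).

Step 1: Compute V_q(n, t) = Σ_{j=0}^3 C(n, j) (q−1)^j.
  j = 0: C(8,0)·(6)^0 = 1·1 = 1.
  j = 1: C(8,1)·(6)^1 = 8·6 = 48.
  j = 2: C(8,2)·(6)^2 = 28·36 = 1008.
  j = 3: C(8,3)·(6)^3 = 56·216 = 12096.
  V_q(n, t) = 1 + 48 + 1008 + 12096 = 13153.
Step 2: q^n = 7^8 = 5764801.
Step 3: Hamming bound ⌊q^n / V_q(n,t)⌋ = ⌊5764801/13153⌋ = 438.
Step 4: Compare |C| = 130 to 438: satisfied.
The claimed |C| lies below the Hamming bound.


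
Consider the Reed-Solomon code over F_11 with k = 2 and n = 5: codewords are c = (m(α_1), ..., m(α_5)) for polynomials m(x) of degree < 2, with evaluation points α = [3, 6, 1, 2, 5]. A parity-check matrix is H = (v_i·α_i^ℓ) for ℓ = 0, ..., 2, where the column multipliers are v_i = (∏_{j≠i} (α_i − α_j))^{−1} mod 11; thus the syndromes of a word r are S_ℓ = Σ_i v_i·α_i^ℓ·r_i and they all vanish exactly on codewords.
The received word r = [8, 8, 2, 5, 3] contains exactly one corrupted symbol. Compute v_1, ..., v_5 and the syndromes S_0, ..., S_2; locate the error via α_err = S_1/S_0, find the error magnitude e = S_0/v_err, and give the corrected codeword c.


S = (7, 9, 10), error at position 2, error magnitude e = 2, c = [8, 6, 2, 5, 3].

Step 1: column multipliers v_i = (∏_{j≠i}(α_i − α_j))^{−1} mod 11.
  i = 1 (α = 3): (3−6)(3−1)(3−2)(3−5) = (−3)·2·1·(−2) = 12 ≡ 1, so v_1 = 1^{−1} = 1 (mod 11).
  i = 2 (α = 6): (6−3)(6−1)(6−2)(6−5) = 3·5·4·1 = 60 ≡ 5, so v_2 = 5^{−1} = 9 (mod 11).
  i = 3 (α = 1): (1−3)(1−6)(1−2)(1−5) = (−2)·(−5)·(−1)·(−4) = 40 ≡ 7, so v_3 = 7^{−1} = 8 (mod 11).
  i = 4 (α = 2): (2−3)(2−6)(2−1)(2−5) = (−1)·(−4)·1·(−3) = −12 ≡ 10, so v_4 = 10^{−1} = 10 (mod 11).
  i = 5 (α = 5): (5−3)(5−6)(5−1)(5−2) = 2·(−1)·4·3 = −24 ≡ 9, so v_5 = 9^{−1} = 5 (mod 11).
  v = [1, 9, 8, 10, 5].
Step 2: syndromes of r = [8, 8, 2, 5, 3] (all sums mod 11).
  S_0 = Σ v_i r_i = 1·8 + 9·8 + 8·2 + 10·5 + 5·3 = 161 ≡ 7.
  S_1 = Σ v_i α_i r_i = 1·3·8 + 9·6·8 + 8·1·2 + 10·2·5 + 5·5·3 = 647 ≡ 9.
  α_i^2 mod 11 = [9, 3, 1, 4, 3].
  S_2 = Σ v_i α_i^2 r_i = 1·9·8 + 9·3·8 + 8·1·2 + 10·4·5 + 5·3·3 = 549 ≡ 10.
  S = (7, 9, 10) ≠ 0, so r is not a codeword (an error is present).
Step 3: locate the error. For a single error e at position i, S_ℓ = v_i·e·α_i^ℓ, so α_err = S_1/S_0.
  S_0^{−1} = 7^{−1} = 8 (mod 11), so α_err = 9·8 = 72 ≡ 6 = α_2. Error position i = 2.
  Consistency check: S_2/S_1 = 10·5 = 50 ≡ 6 = α_err ✓ (single-error assumption holds).
Step 4: error magnitude e = S_0/v_2 = S_0·∏_{j≠2}(α_2 − α_j) = 7·5 = 35 ≡ 2 (mod 11).
Step 5: correct position 2: c_2 = r_2 − e = 8 − 2 ≡ 6 (mod 11). Hence c = [8, 6, 2, 5, 3].
  Check: interpolating c through the α_i gives m(x) = 10 + 3·x (degree < 2) with m(α_i) = c_i for every i, so c is indeed a codeword.


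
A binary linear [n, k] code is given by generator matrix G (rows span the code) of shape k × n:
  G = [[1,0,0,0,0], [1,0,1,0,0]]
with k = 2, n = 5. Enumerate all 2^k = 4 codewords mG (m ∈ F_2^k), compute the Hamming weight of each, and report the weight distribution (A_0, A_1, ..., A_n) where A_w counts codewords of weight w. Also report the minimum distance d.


Weight distribution: A_0 = 1, A_1 = 2, A_2 = 1. Minimum distance d = 1.

Enumerate all 2^2 = 4 messages m ∈ F_2^2.
For each, compute codeword c = mG in F_2^5, then tally its weight.
  m = 00 → c = 00000, weight = 0.
  m = 10 → c = 10000, weight = 1.
  m = 01 → c = 10100, weight = 2.
  m = 11 → c = 00100, weight = 1.
Tally weights:
  weight 0: 1 codewords.
  weight 1: 2 codewords.
  weight 2: 1 codewords.
Minimum distance d = smallest w > 0 with A_w > 0 = 1.
Sanity: Σ A_w = 4 = 2^2 = 4 ✓.


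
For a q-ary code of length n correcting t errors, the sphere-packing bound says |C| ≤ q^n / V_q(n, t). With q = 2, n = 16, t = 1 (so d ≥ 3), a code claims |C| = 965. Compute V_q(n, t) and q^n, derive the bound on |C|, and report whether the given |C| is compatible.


V_q(n, t) = 17, q^n = 65536, Hamming bound = 3855, |C| = 965 ≤ bound (satisfied).

Step 1: Compute V_q(n, t) = Σ_{j=0}^1 C(n, j) (q−1)^j.
  j = 0: C(16,0)·(1)^0 = 1·1 = 1.
  j = 1: C(16,1)·(1)^1 = 16·1 = 16.
  V_q(n, t) = 1 + 16 = 17.
Step 2: q^n = 2^16 = 65536.
Step 3: Hamming bound ⌊q^n / V_q(n,t)⌋ = ⌊65536/17⌋ = 3855.
Step 4: Compare |C| = 965 to 3855: satisfied.
The claimed |C| lies below the Hamming bound.


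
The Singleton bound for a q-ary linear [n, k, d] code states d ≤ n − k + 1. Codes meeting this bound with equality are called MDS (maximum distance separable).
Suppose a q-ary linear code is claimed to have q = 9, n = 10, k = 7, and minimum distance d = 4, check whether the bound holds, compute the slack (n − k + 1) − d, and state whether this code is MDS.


Singleton RHS = n − k + 1 = 4, slack = 0, bound satisfied, MDS.

Singleton bound: d ≤ n − k + 1.
Here n = 10, k = 7, so n − k + 1 = 4.
Given d = 4, check d ≤ 4: YES.
Slack = (n − k + 1) − d = 0.
The code is MDS (slack = 0).
Description: the claimed parameters are [10, 7, 4]_9; such a code would be MDS (meets Singleton bound).


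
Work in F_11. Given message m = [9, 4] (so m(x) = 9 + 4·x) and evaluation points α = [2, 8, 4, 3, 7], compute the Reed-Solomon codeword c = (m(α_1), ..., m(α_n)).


c = [6, 8, 3, 10, 4]

Message polynomial: m(x) = 9 + 4·x (mod 11).
For each evaluation point α_i, compute m(α_i) mod 11:
  α_1 = 2: Horner steps 4 → 6, so m(2) = 6.
  α_2 = 8: Horner steps 4 → 8, so m(8) = 8.
  α_3 = 4: Horner steps 4 → 3, so m(4) = 3.
  α_4 = 3: Horner steps 4 → 10, so m(3) = 10.
  α_5 = 7: Horner steps 4 → 4, so m(7) = 4.
Codeword c = [6, 8, 3, 10, 4] ∈ F_11^5.


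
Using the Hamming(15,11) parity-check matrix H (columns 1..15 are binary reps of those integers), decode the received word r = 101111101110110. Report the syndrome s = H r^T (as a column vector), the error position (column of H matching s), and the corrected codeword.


s = (1, 0, 0, 1)^T, error position = 9, corrected codeword c = 101111100110110

Compute s = H r^T mod 2 one row at a time:
  s_1 = 0 + 1 + 1 + 1 + 0 + 1 + 1 + 0 = 5 ≡ 1 (mod 2).
  s_2 = 1 + 1 + 1 + 1 + 0 + 1 + 1 + 0 = 6 ≡ 0 (mod 2).
  s_3 = 0 + 1 + 1 + 1 + 1 + 1 + 1 + 0 = 6 ≡ 0 (mod 2).
  s_4 = 1 + 1 + 1 + 1 + 1 + 1 + 1 + 0 = 7 ≡ 1 (mod 2).
s = (1, 0, 0, 1)^T — this equals column 9 of H (binary 1001), so error is at position 9.
Correct: flip bit 9 of r = 101111101110110 to get c = 101111100110110.


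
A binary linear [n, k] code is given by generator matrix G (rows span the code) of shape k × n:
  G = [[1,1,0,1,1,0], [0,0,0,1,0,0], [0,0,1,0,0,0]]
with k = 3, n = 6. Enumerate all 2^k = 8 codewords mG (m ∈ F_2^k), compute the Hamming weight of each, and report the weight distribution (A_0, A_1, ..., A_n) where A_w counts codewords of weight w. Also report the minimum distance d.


Weight distribution: A_0 = 1, A_1 = 2, A_2 = 1, A_3 = 1, A_4 = 2, A_5 = 1. Minimum distance d = 1.

Enumerate all 2^3 = 8 messages m ∈ F_2^3.
For each, compute codeword c = mG in F_2^6, then tally its weight.
  m = 000 → c = 000000, weight = 0.
  m = 100 → c = 110110, weight = 4.
  m = 010 → c = 000100, weight = 1.
  m = 110 → c = 110010, weight = 3.
  m = 001 → c = 001000, weight = 1.
  m = 101 → c = 111110, weight = 5.
  m = 011 → c = 001100, weight = 2.
  m = 111 → c = 111010, weight = 4.
Tally weights:
  weight 0: 1 codewords.
  weight 1: 2 codewords.
  weight 2: 1 codewords.
  weight 3: 1 codewords.
  weight 4: 2 codewords.
  weight 5: 1 codewords.
Minimum distance d = smallest w > 0 with A_w > 0 = 1.
Sanity: Σ A_w = 8 = 2^3 = 8 ✓.


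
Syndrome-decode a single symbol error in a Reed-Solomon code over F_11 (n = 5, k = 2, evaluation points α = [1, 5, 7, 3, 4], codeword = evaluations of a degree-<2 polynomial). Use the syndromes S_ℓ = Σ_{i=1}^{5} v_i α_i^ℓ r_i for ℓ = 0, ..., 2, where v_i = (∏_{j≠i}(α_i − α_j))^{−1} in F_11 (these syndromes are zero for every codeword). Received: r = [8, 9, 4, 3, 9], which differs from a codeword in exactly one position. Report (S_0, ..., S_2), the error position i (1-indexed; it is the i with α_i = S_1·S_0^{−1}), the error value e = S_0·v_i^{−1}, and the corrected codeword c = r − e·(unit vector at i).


S = (4, 5, 9), error at position 5, error magnitude e = 3, c = [8, 9, 4, 3, 6].

Step 1: column multipliers v_i = (∏_{j≠i}(α_i − α_j))^{−1} mod 11.
  i = 1 (α = 1): (1−5)(1−7)(1−3)(1−4) = (−4)·(−6)·(−2)·(−3) = 144 ≡ 1, so v_1 = 1^{−1} = 1 (mod 11).
  i = 2 (α = 5): (5−1)(5−7)(5−3)(5−4) = 4·(−2)·2·1 = −16 ≡ 6, so v_2 = 6^{−1} = 2 (mod 11).
  i = 3 (α = 7): (7−1)(7−5)(7−3)(7−4) = 6·2·4·3 = 144 ≡ 1, so v_3 = 1^{−1} = 1 (mod 11).
  i = 4 (α = 3): (3−1)(3−5)(3−7)(3−4) = 2·(−2)·(−4)·(−1) = −16 ≡ 6, so v_4 = 6^{−1} = 2 (mod 11).
  i = 5 (α = 4): (4−1)(4−5)(4−7)(4−3) = 3·(−1)·(−3)·1 = 9 ≡ 9, so v_5 = 9^{−1} = 5 (mod 11).
  v = [1, 2, 1, 2, 5].
Step 2: syndromes of r = [8, 9, 4, 3, 9] (all sums mod 11).
  S_0 = Σ v_i r_i = 1·8 + 2·9 + 1·4 + 2·3 + 5·9 = 81 ≡ 4.
  S_1 = Σ v_i α_i r_i = 1·1·8 + 2·5·9 + 1·7·4 + 2·3·3 + 5·4·9 = 324 ≡ 5.
  α_i^2 mod 11 = [1, 3, 5, 9, 5].
  S_2 = Σ v_i α_i^2 r_i = 1·1·8 + 2·3·9 + 1·5·4 + 2·9·3 + 5·5·9 = 361 ≡ 9.
  S = (4, 5, 9) ≠ 0, so r is not a codeword (an error is present).
Step 3: locate the error. For a single error e at position i, S_ℓ = v_i·e·α_i^ℓ, so α_err = S_1/S_0.
  S_0^{−1} = 4^{−1} = 3 (mod 11), so α_err = 5·3 = 15 ≡ 4 = α_5. Error position i = 5.
  Consistency check: S_2/S_1 = 9·9 = 81 ≡ 4 = α_err ✓ (single-error assumption holds).
Step 4: error magnitude e = S_0/v_5 = S_0·∏_{j≠5}(α_5 − α_j) = 4·9 = 36 ≡ 3 (mod 11).
Step 5: correct position 5: c_5 = r_5 − e = 9 − 3 ≡ 6 (mod 11). Hence c = [8, 9, 4, 3, 6].
  Check: interpolating c through the α_i gives m(x) = 5 + 3·x (degree < 2) with m(α_i) = c_i for every i, so c is indeed a codeword.


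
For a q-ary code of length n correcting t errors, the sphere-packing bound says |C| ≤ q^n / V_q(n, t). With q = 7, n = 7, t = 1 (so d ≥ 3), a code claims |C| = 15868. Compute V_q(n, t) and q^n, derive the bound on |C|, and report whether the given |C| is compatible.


V_q(n, t) = 43, q^n = 823543, Hamming bound = 19152, |C| = 15868 ≤ bound (satisfied).

Step 1: Compute V_q(n, t) = Σ_{j=0}^1 C(n, j) (q−1)^j.
  j = 0: C(7,0)·(6)^0 = 1·1 = 1.
  j = 1: C(7,1)·(6)^1 = 7·6 = 42.
  V_q(n, t) = 1 + 42 = 43.
Step 2: q^n = 7^7 = 823543.
Step 3: Hamming bound ⌊q^n / V_q(n,t)⌋ = ⌊823543/43⌋ = 19152.
Step 4: Compare |C| = 15868 to 19152: satisfied.
The claimed |C| lies below the Hamming bound.


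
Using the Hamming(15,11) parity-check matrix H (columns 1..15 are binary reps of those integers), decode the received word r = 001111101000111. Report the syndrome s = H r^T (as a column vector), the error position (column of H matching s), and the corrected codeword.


s = (0, 1, 1, 0)^T, error position = 6, corrected codeword c = 001110101000111

Compute s = H r^T mod 2 one row at a time:
  s_1 = 0 + 1 + 0 + 0 + 0 + 1 + 1 + 1 = 4 ≡ 0 (mod 2).
  s_2 = 1 + 1 + 1 + 1 + 0 + 1 + 1 + 1 = 7 ≡ 1 (mod 2).
  s_3 = 0 + 1 + 1 + 1 + 0 + 0 + 1 + 1 = 5 ≡ 1 (mod 2).
  s_4 = 0 + 1 + 1 + 1 + 1 + 0 + 1 + 1 = 6 ≡ 0 (mod 2).
s = (0, 1, 1, 0)^T — this equals column 6 of H (binary 0110), so error is at position 6.
Correct: flip bit 6 of r = 001111101000111 to get c = 001110101000111.


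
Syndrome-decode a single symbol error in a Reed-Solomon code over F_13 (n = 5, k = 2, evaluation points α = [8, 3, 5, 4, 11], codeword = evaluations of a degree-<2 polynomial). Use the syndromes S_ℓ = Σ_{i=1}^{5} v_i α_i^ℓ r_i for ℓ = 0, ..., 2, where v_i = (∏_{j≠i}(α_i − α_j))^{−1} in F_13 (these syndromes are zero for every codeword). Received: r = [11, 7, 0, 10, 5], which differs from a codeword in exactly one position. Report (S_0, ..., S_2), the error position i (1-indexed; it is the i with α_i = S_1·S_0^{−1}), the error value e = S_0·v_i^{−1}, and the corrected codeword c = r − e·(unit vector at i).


S = (1, 8, 12), error at position 1, error magnitude e = 2, c = [9, 7, 0, 10, 5].

Step 1: column multipliers v_i = (∏_{j≠i}(α_i − α_j))^{−1} mod 13.
  i = 1 (α = 8): (8−3)(8−5)(8−4)(8−11) = 5·3·4·(−3) = −180 ≡ 2, so v_1 = 2^{−1} = 7 (mod 13).
  i = 2 (α = 3): (3−8)(3−5)(3−4)(3−11) = (−5)·(−2)·(−1)·(−8) = 80 ≡ 2, so v_2 = 2^{−1} = 7 (mod 13).
  i = 3 (α = 5): (5−8)(5−3)(5−4)(5−11) = (−3)·2·1·(−6) = 36 ≡ 10, so v_3 = 10^{−1} = 4 (mod 13).
  i = 4 (α = 4): (4−8)(4−3)(4−5)(4−11) = (−4)·1·(−1)·(−7) = −28 ≡ 11, so v_4 = 11^{−1} = 6 (mod 13).
  i = 5 (α = 11): (11−8)(11−3)(11−5)(11−4) = 3·8·6·7 = 1008 ≡ 7, so v_5 = 7^{−1} = 2 (mod 13).
  v = [7, 7, 4, 6, 2].
Step 2: syndromes of r = [11, 7, 0, 10, 5] (all sums mod 13).
  S_0 = Σ v_i r_i = 7·11 + 7·7 + 4·0 + 6·10 + 2·5 = 196 ≡ 1.
  S_1 = Σ v_i α_i r_i = 7·8·11 + 7·3·7 + 4·5·0 + 6·4·10 + 2·11·5 = 1113 ≡ 8.
  α_i^2 mod 13 = [12, 9, 12, 3, 4].
  S_2 = Σ v_i α_i^2 r_i = 7·12·11 + 7·9·7 + 4·12·0 + 6·3·10 + 2·4·5 = 1585 ≡ 12.
  S = (1, 8, 12) ≠ 0, so r is not a codeword (an error is present).
Step 3: locate the error. For a single error e at position i, S_ℓ = v_i·e·α_i^ℓ, so α_err = S_1/S_0.
  S_0^{−1} = 1^{−1} = 1 (mod 13), so α_err = 8·1 = 8 ≡ 8 = α_1. Error position i = 1.
  Consistency check: S_2/S_1 = 12·5 = 60 ≡ 8 = α_err ✓ (single-error assumption holds).
Step 4: error magnitude e = S_0/v_1 = S_0·∏_{j≠1}(α_1 − α_j) = 1·2 = 2 ≡ 2 (mod 13).
Step 5: correct position 1: c_1 = r_1 − e = 11 − 2 ≡ 9 (mod 13). Hence c = [9, 7, 0, 10, 5].
  Check: interpolating c through the α_i gives m(x) = 11 + 3·x (degree < 2) with m(α_i) = c_i for every i, so c is indeed a codeword.


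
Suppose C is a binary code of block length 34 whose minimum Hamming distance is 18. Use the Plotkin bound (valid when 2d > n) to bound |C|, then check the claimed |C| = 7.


Plotkin bound M ≤ 18; given |C| = 7 ≤ bound (satisfied).

Check applicability: 2d = 36, n = 34.
2d − n = 2 > 0, so Plotkin applies.
Compute d/(2d−n) = 18/2 ≈ 9.0000.
⌊d/(2d−n)⌋ = 9.
Plotkin bound: M ≤ 2·9 = 18.
Given |C| = 7, check: satisfied.
This |C| is below the Plotkin bound.


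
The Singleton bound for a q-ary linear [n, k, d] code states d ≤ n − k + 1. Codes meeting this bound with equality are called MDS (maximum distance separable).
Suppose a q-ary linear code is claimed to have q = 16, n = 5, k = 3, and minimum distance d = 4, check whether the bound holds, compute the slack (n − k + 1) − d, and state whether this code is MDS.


Singleton RHS = n − k + 1 = 3, slack = -1, bound violated (no such code; not MDS).

Singleton bound: d ≤ n − k + 1.
Here n = 5, k = 3, so n − k + 1 = 3.
Given d = 4, check d ≤ 3: NO.
Slack = (n − k + 1) − d = -1.
The slack is negative: d = 4 exceeds n − k + 1 = 3 by 1, so the Singleton bound is violated and no linear [5, 3, 4]_16 code can exist. In particular it is not MDS (MDS requires d = n − k + 1 exactly).
Description: the claimed parameters are [5, 3, 4]_16; such a code would be impossible (violates the Singleton bound).


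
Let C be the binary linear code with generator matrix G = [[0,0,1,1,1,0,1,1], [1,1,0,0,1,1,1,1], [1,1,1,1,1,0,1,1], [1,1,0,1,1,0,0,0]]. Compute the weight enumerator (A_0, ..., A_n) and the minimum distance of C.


Weight distribution: A_0 = 1, A_2 = 2, A_3 = 3, A_4 = 3, A_5 = 4, A_6 = 2, A_7 = 1. Minimum distance d = 2.

Enumerate all 2^4 = 16 messages m ∈ F_2^4.
For each, compute codeword c = mG in F_2^8, then tally its weight.
  m = 0000 → c = 00000000, weight = 0.
  m = 1000 → c = 00111011, weight = 5.
  m = 0100 → c = 11001111, weight = 6.
  m = 1100 → c = 11110100, weight = 5.
  m = 0010 → c = 11111011, weight = 7.
  m = 1010 → c = 11000000, weight = 2.
  m = 0110 → c = 00110100, weight = 3.
  m = 1110 → c = 00001111, weight = 4.
  m = 0001 → c = 11011000, weight = 4.
  m = 1001 → c = 11100011, weight = 5.
  m = 0101 → c = 00010111, weight = 4.
  m = 1101 → c = 00101100, weight = 3.
  m = 0011 → c = 00100011, weight = 3.
  m = 1011 → c = 00011000, weight = 2.
  m = 0111 → c = 11101100, weight = 5.
  m = 1111 → c = 11010111, weight = 6.
Tally weights:
  weight 0: 1 codewords.
  weight 2: 2 codewords.
  weight 3: 3 codewords.
  weight 4: 3 codewords.
  weight 5: 4 codewords.
  weight 6: 2 codewords.
  weight 7: 1 codewords.
Minimum distance d = smallest w > 0 with A_w > 0 = 2.
Sanity: Σ A_w = 16 = 2^4 = 16 ✓.


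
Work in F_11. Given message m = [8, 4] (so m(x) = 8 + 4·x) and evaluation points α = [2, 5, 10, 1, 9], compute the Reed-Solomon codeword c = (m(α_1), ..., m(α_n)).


c = [5, 6, 4, 1, 0]

Message polynomial: m(x) = 8 + 4·x (mod 11).
For each evaluation point α_i, compute m(α_i) mod 11:
  α_1 = 2: Horner steps 4 → 5, so m(2) = 5.
  α_2 = 5: Horner steps 4 → 6, so m(5) = 6.
  α_3 = 10: Horner steps 4 → 4, so m(10) = 4.
  α_4 = 1: Horner steps 4 → 1, so m(1) = 1.
  α_5 = 9: Horner steps 4 → 0, so m(9) = 0.
Codeword c = [5, 6, 4, 1, 0] ∈ F_11^5.


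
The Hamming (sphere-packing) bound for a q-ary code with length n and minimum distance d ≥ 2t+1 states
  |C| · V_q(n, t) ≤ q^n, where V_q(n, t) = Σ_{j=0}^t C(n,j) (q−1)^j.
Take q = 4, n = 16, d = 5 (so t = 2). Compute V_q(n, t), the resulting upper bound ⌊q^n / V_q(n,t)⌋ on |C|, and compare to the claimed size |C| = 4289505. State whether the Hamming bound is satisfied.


V_q(n, t) = 1129, q^n = 4294967296, Hamming bound = 3804222, |C| = 4289505 > bound (violated).

Step 1: Compute V_q(n, t) = Σ_{j=0}^2 C(n, j) (q−1)^j.
  j = 0: C(16,0)·(3)^0 = 1·1 = 1.
  j = 1: C(16,1)·(3)^1 = 16·3 = 48.
  j = 2: C(16,2)·(3)^2 = 120·9 = 1080.
  V_q(n, t) = 1 + 48 + 1080 = 1129.
Step 2: q^n = 4^16 = 4294967296.
Step 3: Hamming bound ⌊q^n / V_q(n,t)⌋ = ⌊4294967296/1129⌋ = 3804222.
Step 4: Compare |C| = 4289505 to 3804222: violated.
The claimed |C| lies above the Hamming bound, so no 4-ary code of length 16 with d ≥ 5 can have 4289505 codewords.


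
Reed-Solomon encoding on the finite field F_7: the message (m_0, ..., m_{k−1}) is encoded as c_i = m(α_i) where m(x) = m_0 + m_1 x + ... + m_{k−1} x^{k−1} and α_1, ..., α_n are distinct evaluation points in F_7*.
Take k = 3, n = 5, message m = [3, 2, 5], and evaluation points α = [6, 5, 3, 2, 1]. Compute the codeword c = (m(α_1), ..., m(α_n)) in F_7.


c = [6, 5, 5, 6, 3]

Message polynomial: m(x) = 3 + 2·x + 5·x^2 (mod 7).
For each evaluation point α_i, compute m(α_i) mod 7:
  α_1 = 6: Horner steps 5 → 4 → 6, so m(6) = 6.
  α_2 = 5: Horner steps 5 → 6 → 5, so m(5) = 5.
  α_3 = 3: Horner steps 5 → 3 → 5, so m(3) = 5.
  α_4 = 2: Horner steps 5 → 5 → 6, so m(2) = 6.
  α_5 = 1: Horner steps 5 → 0 → 3, so m(1) = 3.
Codeword c = [6, 5, 5, 6, 3] ∈ F_7^5.


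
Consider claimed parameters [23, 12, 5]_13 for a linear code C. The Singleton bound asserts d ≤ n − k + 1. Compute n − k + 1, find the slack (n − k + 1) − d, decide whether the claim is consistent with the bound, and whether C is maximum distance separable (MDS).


Singleton RHS = n − k + 1 = 12, slack = 7, bound satisfied, not MDS.

Singleton bound: d ≤ n − k + 1.
Here n = 23, k = 12, so n − k + 1 = 12.
Given d = 5, check d ≤ 12: YES.
Slack = (n − k + 1) − d = 7.
The code is NOT MDS (slack = 7 > 0).
Description: the claimed parameters are [23, 12, 5]_13; such a code would be non-MDS.


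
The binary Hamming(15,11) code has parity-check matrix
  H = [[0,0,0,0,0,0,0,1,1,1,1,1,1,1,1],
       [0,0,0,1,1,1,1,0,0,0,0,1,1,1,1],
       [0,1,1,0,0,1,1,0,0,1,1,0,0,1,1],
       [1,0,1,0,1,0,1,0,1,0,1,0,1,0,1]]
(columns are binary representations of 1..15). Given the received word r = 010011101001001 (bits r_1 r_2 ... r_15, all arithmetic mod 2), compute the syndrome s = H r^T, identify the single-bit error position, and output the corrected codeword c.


s = (1, 1, 0, 0)^T, error position = 12, corrected codeword c = 010011101000001

Compute s = H r^T mod 2 one row at a time:
  s_1 = 0 + 1 + 0 + 0 + 1 + 0 + 0 + 1 = 3 ≡ 1 (mod 2).
  s_2 = 0 + 1 + 1 + 1 + 1 + 0 + 0 + 1 = 5 ≡ 1 (mod 2).
  s_3 = 1 + 0 + 1 + 1 + 0 + 0 + 0 + 1 = 4 ≡ 0 (mod 2).
  s_4 = 0 + 0 + 1 + 1 + 1 + 0 + 0 + 1 = 4 ≡ 0 (mod 2).
s = (1, 1, 0, 0)^T — this equals column 12 of H (binary 1100), so error is at position 12.
Correct: flip bit 12 of r = 010011101001001 to get c = 010011101000001.


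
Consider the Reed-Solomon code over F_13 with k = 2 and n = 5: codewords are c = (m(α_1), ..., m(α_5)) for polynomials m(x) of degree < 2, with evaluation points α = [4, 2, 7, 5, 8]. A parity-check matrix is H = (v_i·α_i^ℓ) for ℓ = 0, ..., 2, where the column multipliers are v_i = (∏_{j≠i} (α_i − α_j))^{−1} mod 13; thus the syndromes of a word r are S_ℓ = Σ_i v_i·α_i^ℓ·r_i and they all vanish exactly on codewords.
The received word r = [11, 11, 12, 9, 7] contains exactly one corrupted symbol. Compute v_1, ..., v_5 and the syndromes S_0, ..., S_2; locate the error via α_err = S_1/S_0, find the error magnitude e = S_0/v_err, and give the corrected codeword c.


S = (5, 7, 2), error at position 1, error magnitude e = 10, c = [1, 11, 12, 9, 7].

Step 1: column multipliers v_i = (∏_{j≠i}(α_i − α_j))^{−1} mod 13.
  i = 1 (α = 4): (4−2)(4−7)(4−5)(4−8) = 2·(−3)·(−1)·(−4) = −24 ≡ 2, so v_1 = 2^{−1} = 7 (mod 13).
  i = 2 (α = 2): (2−4)(2−7)(2−5)(2−8) = (−2)·(−5)·(−3)·(−6) = 180 ≡ 11, so v_2 = 11^{−1} = 6 (mod 13).
  i = 3 (α = 7): (7−4)(7−2)(7−5)(7−8) = 3·5·2·(−1) = −30 ≡ 9, so v_3 = 9^{−1} = 3 (mod 13).
  i = 4 (α = 5): (5−4)(5−2)(5−7)(5−8) = 1·3·(−2)·(−3) = 18 ≡ 5, so v_4 = 5^{−1} = 8 (mod 13).
  i = 5 (α = 8): (8−4)(8−2)(8−7)(8−5) = 4·6·1·3 = 72 ≡ 7, so v_5 = 7^{−1} = 2 (mod 13).
  v = [7, 6, 3, 8, 2].
Step 2: syndromes of r = [11, 11, 12, 9, 7] (all sums mod 13).
  S_0 = Σ v_i r_i = 7·11 + 6·11 + 3·12 + 8·9 + 2·7 = 265 ≡ 5.
  S_1 = Σ v_i α_i r_i = 7·4·11 + 6·2·11 + 3·7·12 + 8·5·9 + 2·8·7 = 1164 ≡ 7.
  α_i^2 mod 13 = [3, 4, 10, 12, 12].
  S_2 = Σ v_i α_i^2 r_i = 7·3·11 + 6·4·11 + 3·10·12 + 8·12·9 + 2·12·7 = 1887 ≡ 2.
  S = (5, 7, 2) ≠ 0, so r is not a codeword (an error is present).
Step 3: locate the error. For a single error e at position i, S_ℓ = v_i·e·α_i^ℓ, so α_err = S_1/S_0.
  S_0^{−1} = 5^{−1} = 8 (mod 13), so α_err = 7·8 = 56 ≡ 4 = α_1. Error position i = 1.
  Consistency check: S_2/S_1 = 2·2 = 4 ≡ 4 = α_err ✓ (single-error assumption holds).
Step 4: error magnitude e = S_0/v_1 = S_0·∏_{j≠1}(α_1 − α_j) = 5·2 = 10 ≡ 10 (mod 13).
Step 5: correct position 1: c_1 = r_1 − e = 11 − 10 ≡ 1 (mod 13). Hence c = [1, 11, 12, 9, 7].
  Check: interpolating c through the α_i gives m(x) = 8 + 8·x (degree < 2) with m(α_i) = c_i for every i, so c is indeed a codeword.


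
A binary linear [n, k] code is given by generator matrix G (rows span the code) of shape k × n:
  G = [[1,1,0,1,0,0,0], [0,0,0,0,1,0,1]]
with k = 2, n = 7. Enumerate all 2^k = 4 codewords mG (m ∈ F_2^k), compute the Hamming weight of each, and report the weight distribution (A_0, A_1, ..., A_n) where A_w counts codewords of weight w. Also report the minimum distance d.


Weight distribution: A_0 = 1, A_2 = 1, A_3 = 1, A_5 = 1. Minimum distance d = 2.

Enumerate all 2^2 = 4 messages m ∈ F_2^2.
For each, compute codeword c = mG in F_2^7, then tally its weight.
  m = 00 → c = 0000000, weight = 0.
  m = 10 → c = 1101000, weight = 3.
  m = 01 → c = 0000101, weight = 2.
  m = 11 → c = 1101101, weight = 5.
Tally weights:
  weight 0: 1 codewords.
  weight 2: 1 codewords.
  weight 3: 1 codewords.
  weight 5: 1 codewords.
Minimum distance d = smallest w > 0 with A_w > 0 = 2.
Sanity: Σ A_w = 4 = 2^2 = 4 ✓.


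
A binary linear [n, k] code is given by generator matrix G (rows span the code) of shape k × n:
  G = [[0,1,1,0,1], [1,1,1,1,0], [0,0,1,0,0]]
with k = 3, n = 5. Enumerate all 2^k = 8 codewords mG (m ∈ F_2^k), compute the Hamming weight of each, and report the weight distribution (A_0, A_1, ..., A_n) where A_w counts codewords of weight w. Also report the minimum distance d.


Weight distribution: A_0 = 1, A_1 = 1, A_2 = 1, A_3 = 3, A_4 = 2. Minimum distance d = 1.

Enumerate all 2^3 = 8 messages m ∈ F_2^3.
For each, compute codeword c = mG in F_2^5, then tally its weight.
  m = 000 → c = 00000, weight = 0.
  m = 100 → c = 01101, weight = 3.
  m = 010 → c = 11110, weight = 4.
  m = 110 → c = 10011, weight = 3.
  m = 001 → c = 00100, weight = 1.
  m = 101 → c = 01001, weight = 2.
  m = 011 → c = 11010, weight = 3.
  m = 111 → c = 10111, weight = 4.
Tally weights:
  weight 0: 1 codewords.
  weight 1: 1 codewords.
  weight 2: 1 codewords.
  weight 3: 3 codewords.
  weight 4: 2 codewords.
Minimum distance d = smallest w > 0 with A_w > 0 = 1.
Sanity: Σ A_w = 8 = 2^3 = 8 ✓.


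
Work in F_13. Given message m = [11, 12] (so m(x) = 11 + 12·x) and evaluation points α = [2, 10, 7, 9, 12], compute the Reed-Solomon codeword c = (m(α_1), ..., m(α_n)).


c = [9, 1, 4, 2, 12]

Message polynomial: m(x) = 11 + 12·x (mod 13).
For each evaluation point α_i, compute m(α_i) mod 13:
  α_1 = 2: Horner steps 12 → 9, so m(2) = 9.
  α_2 = 10: Horner steps 12 → 1, so m(10) = 1.
  α_3 = 7: Horner steps 12 → 4, so m(7) = 4.
  α_4 = 9: Horner steps 12 → 2, so m(9) = 2.
  α_5 = 12: Horner steps 12 → 12, so m(12) = 12.
Codeword c = [9, 1, 4, 2, 12] ∈ F_13^5.


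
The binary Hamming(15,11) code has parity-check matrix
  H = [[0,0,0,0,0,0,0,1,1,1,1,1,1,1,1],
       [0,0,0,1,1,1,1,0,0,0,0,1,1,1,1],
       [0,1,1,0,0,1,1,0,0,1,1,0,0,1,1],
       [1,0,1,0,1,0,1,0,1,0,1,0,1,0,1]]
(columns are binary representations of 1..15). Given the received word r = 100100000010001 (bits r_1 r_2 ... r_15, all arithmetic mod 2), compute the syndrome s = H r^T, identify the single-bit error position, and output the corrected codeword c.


s = (0, 0, 0, 1)^T, error position = 1, corrected codeword c = 000100000010001

Compute s = H r^T mod 2 one row at a time:
  s_1 = 0 + 0 + 0 + 1 + 0 + 0 + 0 + 1 = 2 ≡ 0 (mod 2).
  s_2 = 1 + 0 + 0 + 0 + 0 + 0 + 0 + 1 = 2 ≡ 0 (mod 2).
  s_3 = 0 + 0 + 0 + 0 + 0 + 1 + 0 + 1 = 2 ≡ 0 (mod 2).
  s_4 = 1 + 0 + 0 + 0 + 0 + 1 + 0 + 1 = 3 ≡ 1 (mod 2).
s = (0, 0, 0, 1)^T — this equals column 1 of H (binary 0001), so error is at position 1.
Correct: flip bit 1 of r = 100100000010001 to get c = 000100000010001.


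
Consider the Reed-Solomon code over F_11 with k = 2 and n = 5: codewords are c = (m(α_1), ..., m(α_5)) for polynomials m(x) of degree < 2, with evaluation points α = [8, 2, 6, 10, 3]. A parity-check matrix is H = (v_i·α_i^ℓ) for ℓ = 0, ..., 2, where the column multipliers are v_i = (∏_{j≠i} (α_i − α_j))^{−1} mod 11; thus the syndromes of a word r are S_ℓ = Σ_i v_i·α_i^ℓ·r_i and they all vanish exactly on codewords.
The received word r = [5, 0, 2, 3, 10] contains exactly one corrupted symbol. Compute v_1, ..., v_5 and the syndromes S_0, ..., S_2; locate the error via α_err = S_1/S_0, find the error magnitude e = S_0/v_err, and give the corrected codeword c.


S = (9, 10, 5), error at position 3, error magnitude e = 6, c = [5, 0, 7, 3, 10].

Step 1: column multipliers v_i = (∏_{j≠i}(α_i − α_j))^{−1} mod 11.
  i = 1 (α = 8): (8−2)(8−6)(8−10)(8−3) = 6·2·(−2)·5 = −120 ≡ 1, so v_1 = 1^{−1} = 1 (mod 11).
  i = 2 (α = 2): (2−8)(2−6)(2−10)(2−3) = (−6)·(−4)·(−8)·(−1) = 192 ≡ 5, so v_2 = 5^{−1} = 9 (mod 11).
  i = 3 (α = 6): (6−8)(6−2)(6−10)(6−3) = (−2)·4·(−4)·3 = 96 ≡ 8, so v_3 = 8^{−1} = 7 (mod 11).
  i = 4 (α = 10): (10−8)(10−2)(10−6)(10−3) = 2·8·4·7 = 448 ≡ 8, so v_4 = 8^{−1} = 7 (mod 11).
  i = 5 (α = 3): (3−8)(3−2)(3−6)(3−10) = (−5)·1·(−3)·(−7) = −105 ≡ 5, so v_5 = 5^{−1} = 9 (mod 11).
  v = [1, 9, 7, 7, 9].
Step 2: syndromes of r = [5, 0, 2, 3, 10] (all sums mod 11).
  S_0 = Σ v_i r_i = 1·5 + 9·0 + 7·2 + 7·3 + 9·10 = 130 ≡ 9.
  S_1 = Σ v_i α_i r_i = 1·8·5 + 9·2·0 + 7·6·2 + 7·10·3 + 9·3·10 = 604 ≡ 10.
  α_i^2 mod 11 = [9, 4, 3, 1, 9].
  S_2 = Σ v_i α_i^2 r_i = 1·9·5 + 9·4·0 + 7·3·2 + 7·1·3 + 9·9·10 = 918 ≡ 5.
  S = (9, 10, 5) ≠ 0, so r is not a codeword (an error is present).
Step 3: locate the error. For a single error e at position i, S_ℓ = v_i·e·α_i^ℓ, so α_err = S_1/S_0.
  S_0^{−1} = 9^{−1} = 5 (mod 11), so α_err = 10·5 = 50 ≡ 6 = α_3. Error position i = 3.
  Consistency check: S_2/S_1 = 5·10 = 50 ≡ 6 = α_err ✓ (single-error assumption holds).
Step 4: error magnitude e = S_0/v_3 = S_0·∏_{j≠3}(α_3 − α_j) = 9·8 = 72 ≡ 6 (mod 11).
Step 5: correct position 3: c_3 = r_3 − e = 2 − 6 ≡ 7 (mod 11). Hence c = [5, 0, 7, 3, 10].
  Check: interpolating c through the α_i gives m(x) = 2 + 10·x (degree < 2) with m(α_i) = c_i for every i, so c is indeed a codeword.


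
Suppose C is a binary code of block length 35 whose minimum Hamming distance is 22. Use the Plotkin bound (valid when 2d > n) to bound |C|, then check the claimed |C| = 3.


Plotkin bound M ≤ 4; given |C| = 3 ≤ bound (satisfied).

Check applicability: 2d = 44, n = 35.
2d − n = 9 > 0, so Plotkin applies.
Compute d/(2d−n) = 22/9 ≈ 2.4444.
⌊d/(2d−n)⌋ = 2.
Plotkin bound: M ≤ 2·2 = 4.
Given |C| = 3, check: satisfied.
This |C| is below the Plotkin bound.


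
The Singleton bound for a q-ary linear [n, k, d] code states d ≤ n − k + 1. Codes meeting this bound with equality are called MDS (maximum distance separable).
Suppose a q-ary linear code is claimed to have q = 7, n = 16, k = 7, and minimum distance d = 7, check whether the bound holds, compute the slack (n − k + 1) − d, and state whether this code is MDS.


Singleton RHS = n − k + 1 = 10, slack = 3, bound satisfied, not MDS.

Singleton bound: d ≤ n − k + 1.
Here n = 16, k = 7, so n − k + 1 = 10.
Given d = 7, check d ≤ 10: YES.
Slack = (n − k + 1) − d = 3.
The code is NOT MDS (slack = 3 > 0).
Description: the claimed parameters are [16, 7, 7]_7; such a code would be non-MDS.


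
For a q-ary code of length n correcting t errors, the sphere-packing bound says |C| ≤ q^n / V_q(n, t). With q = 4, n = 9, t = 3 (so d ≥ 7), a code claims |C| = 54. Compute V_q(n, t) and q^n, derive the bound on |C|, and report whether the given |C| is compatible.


V_q(n, t) = 2620, q^n = 262144, Hamming bound = 100, |C| = 54 ≤ bound (satisfied).

Step 1: Compute V_q(n, t) = Σ_{j=0}^3 C(n, j) (q−1)^j.
  j = 0: C(9,0)·(3)^0 = 1·1 = 1.
  j = 1: C(9,1)·(3)^1 = 9·3 = 27.
  j = 2: C(9,2)·(3)^2 = 36·9 = 324.
  j = 3: C(9,3)·(3)^3 = 84·27 = 2268.
  V_q(n, t) = 1 + 27 + 324 + 2268 = 2620.
Step 2: q^n = 4^9 = 262144.
Step 3: Hamming bound ⌊q^n / V_q(n,t)⌋ = ⌊262144/2620⌋ = 100.
Step 4: Compare |C| = 54 to 100: satisfied.
The claimed |C| lies below the Hamming bound.


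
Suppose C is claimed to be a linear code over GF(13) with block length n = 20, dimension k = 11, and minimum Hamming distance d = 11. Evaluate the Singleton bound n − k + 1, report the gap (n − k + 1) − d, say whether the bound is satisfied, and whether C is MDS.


Singleton RHS = n − k + 1 = 10, slack = -1, bound violated (no such code; not MDS).

Singleton bound: d ≤ n − k + 1.
Here n = 20, k = 11, so n − k + 1 = 10.
Given d = 11, check d ≤ 10: NO.
Slack = (n − k + 1) − d = -1.
The slack is negative: d = 11 exceeds n − k + 1 = 10 by 1, so the Singleton bound is violated and no linear [20, 11, 11]_13 code can exist. In particular it is not MDS (MDS requires d = n − k + 1 exactly).
Description: the claimed parameters are [20, 11, 11]_13; such a code would be impossible (violates the Singleton bound).
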